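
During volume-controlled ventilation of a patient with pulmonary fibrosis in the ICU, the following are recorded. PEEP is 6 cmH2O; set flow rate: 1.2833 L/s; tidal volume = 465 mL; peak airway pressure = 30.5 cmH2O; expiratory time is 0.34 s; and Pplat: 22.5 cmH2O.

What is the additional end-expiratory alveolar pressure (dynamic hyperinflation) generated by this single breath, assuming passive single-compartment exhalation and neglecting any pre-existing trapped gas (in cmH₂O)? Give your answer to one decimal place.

R = (PIP − Pplat)/V̇ = (30.5 − 22.5) / 1.2833 = 8.0/1.2833 = 6.234 cmH2O·s/L.
C = Vt/(Pplat − PEEP) = 465.0 / (22.5 − 6) = 465.0/16.5 = 28.182 mL/cmH2O.
τ = R × C = 6.234 × 0.02818 L/cmH2O = 0.1757 s.
Fraction remaining = e^(−Te/τ) = e^(−0.34/0.1757) = 0.1444; trapped volume = 465.0 × 0.1444 = 67.146 mL.
Additional alveolar pressure from trapping ≈ V_trapped / C = 67.146 / 28.182 = 2.383 cmH2O.

2.4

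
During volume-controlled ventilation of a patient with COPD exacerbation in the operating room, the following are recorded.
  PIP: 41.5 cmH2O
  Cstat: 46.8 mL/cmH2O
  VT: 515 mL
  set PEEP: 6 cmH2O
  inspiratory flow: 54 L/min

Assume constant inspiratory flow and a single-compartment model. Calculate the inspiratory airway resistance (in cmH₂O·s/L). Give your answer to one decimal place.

27.2

Flow: 54 L/min ÷ 60 = 0.9 L/s.
Equation of motion (constant flow): PIP = Vt/C + R·V̇ + PEEP.
R·V̇ = PIP − Vt/C − PEEP = 41.5 − 515/46.8 − 6 = 41.5 − 11.004 − 6 = 24.496 cmH2O.
R = 24.496 / 0.9 = 27.218 cmH2O·s/L.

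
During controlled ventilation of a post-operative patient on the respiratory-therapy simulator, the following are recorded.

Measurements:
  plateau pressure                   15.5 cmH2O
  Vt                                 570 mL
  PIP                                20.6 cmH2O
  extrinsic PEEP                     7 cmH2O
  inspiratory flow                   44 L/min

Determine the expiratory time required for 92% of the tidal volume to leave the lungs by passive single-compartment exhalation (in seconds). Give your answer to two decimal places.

Flow: 44 L/min ÷ 60 = 0.7333 L/s.
R = (PIP − Pplat)/V̇ = (20.6 − 15.5) / 0.7333 = 5.1/0.7333 = 6.955 cmH2O·s/L.
C = Vt/(Pplat − PEEP) = 570.0 / (15.5 − 7) = 570.0/8.5 = 67.059 mL/cmH2O.
τ = R × C = 6.955 × 0.06706 L/cmH2O = 0.4664 s.
t = −τ·ln(1 − 0.92) = −0.4664·ln(0.08) = 1.178 s.

1.18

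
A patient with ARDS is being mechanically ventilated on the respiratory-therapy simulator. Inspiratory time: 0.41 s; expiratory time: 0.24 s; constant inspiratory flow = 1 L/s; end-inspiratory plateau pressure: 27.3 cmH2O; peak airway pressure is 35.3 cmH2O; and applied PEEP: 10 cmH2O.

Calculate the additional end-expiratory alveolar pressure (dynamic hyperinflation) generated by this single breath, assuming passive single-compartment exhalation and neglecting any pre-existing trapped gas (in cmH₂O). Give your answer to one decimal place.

Vt = flow × Ti = 1 L/s × 0.41 s × 1000 mL/L = 410.0 mL.
R = (PIP − Pplat)/V̇ = (35.3 − 27.3) / 1 = 8.0/1 = 8.0 cmH2O·s/L.
C = Vt/(Pplat − PEEP) = 410.0 / (27.3 − 10) = 410.0/17.3 = 23.699 mL/cmH2O.
τ = R × C = 8.0 × 0.0237 L/cmH2O = 0.1896 s.
Fraction remaining = e^(−Te/τ) = e^(−0.24/0.1896) = 0.282; trapped volume = 410.0 × 0.282 = 115.62 mL.
Additional alveolar pressure from trapping ≈ V_trapped / C = 115.62 / 23.699 = 4.879 cmH2O.

4.9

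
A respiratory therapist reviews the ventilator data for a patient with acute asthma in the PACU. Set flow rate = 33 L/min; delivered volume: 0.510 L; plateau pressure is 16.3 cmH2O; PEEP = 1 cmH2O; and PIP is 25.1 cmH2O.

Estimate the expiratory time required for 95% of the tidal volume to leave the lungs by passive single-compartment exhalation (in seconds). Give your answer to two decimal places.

1.60

Flow: 33 L/min ÷ 60 = 0.55 L/s.
R = (PIP − Pplat)/V̇ = (25.1 − 16.3) / 0.55 = 8.8/0.55 = 16.0 cmH2O·s/L.
C = Vt/(Pplat − PEEP) = 510.0 / (16.3 − 1) = 510.0/15.3 = 33.333 mL/cmH2O.
τ = R × C = 16.0 × 0.03333 L/cmH2O = 0.5333 s.
t = −τ·ln(1 − 0.95) = −0.5333·ln(0.05) = 1.598 s.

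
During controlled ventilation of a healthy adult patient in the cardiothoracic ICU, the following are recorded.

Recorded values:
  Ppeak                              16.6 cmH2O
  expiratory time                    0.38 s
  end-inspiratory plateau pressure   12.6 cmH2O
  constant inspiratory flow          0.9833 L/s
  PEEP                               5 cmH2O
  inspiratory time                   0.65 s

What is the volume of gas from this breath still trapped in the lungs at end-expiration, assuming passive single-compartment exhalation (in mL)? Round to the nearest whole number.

Vt = flow × Ti = 0.9833 L/s × 0.65 s × 1000 mL/L = 639.15 mL.
R = (PIP − Pplat)/V̇ = (16.6 − 12.6) / 0.9833 = 4.0/0.9833 = 4.068 cmH2O·s/L.
C = Vt/(Pplat − PEEP) = 639.15 / (12.6 − 5) = 639.15/7.6 = 84.099 mL/cmH2O.
τ = R × C = 4.068 × 0.0841 L/cmH2O = 0.3421 s.
Fraction remaining = e^(−Te/τ) = e^(−0.38/0.3421) = 0.3293.
Trapped volume = 639.15 × 0.3293 = 210.47 mL.

210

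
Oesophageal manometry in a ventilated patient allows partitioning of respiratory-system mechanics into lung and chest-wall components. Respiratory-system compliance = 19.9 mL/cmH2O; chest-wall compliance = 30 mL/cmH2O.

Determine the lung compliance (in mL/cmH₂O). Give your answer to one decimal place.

1/CL = 1/Crs − 1/Ccw.
1/CL = 1/19.9 − 1/30 = 0.01692.
CL = 59.102 mL/cmH2O.

59.1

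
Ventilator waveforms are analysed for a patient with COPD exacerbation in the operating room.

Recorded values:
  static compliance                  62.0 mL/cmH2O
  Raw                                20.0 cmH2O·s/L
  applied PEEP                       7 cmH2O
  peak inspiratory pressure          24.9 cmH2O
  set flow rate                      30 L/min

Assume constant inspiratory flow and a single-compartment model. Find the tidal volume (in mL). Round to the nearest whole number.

490

Flow: 30 L/min ÷ 60 = 0.5 L/s.
Equation of motion (constant flow): PIP = Vt/C + R·V̇ + PEEP.
Vt/C = PIP − R·V̇ − PEEP = 24.9 − 10.0 − 7 = 7.9 cmH2O.
Vt = C × 7.9 = 62.0 × 7.9 = 489.8 mL.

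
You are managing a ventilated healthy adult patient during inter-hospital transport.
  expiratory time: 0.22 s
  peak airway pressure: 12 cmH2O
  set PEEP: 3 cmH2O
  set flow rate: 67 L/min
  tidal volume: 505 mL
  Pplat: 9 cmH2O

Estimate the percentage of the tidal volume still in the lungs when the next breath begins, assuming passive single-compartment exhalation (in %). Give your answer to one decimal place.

37.8

Flow: 67 L/min ÷ 60 = 1.1167 L/s.
R = (PIP − Pplat)/V̇ = (12 − 9) / 1.1167 = 3.0/1.1167 = 2.686 cmH2O·s/L.
C = Vt/(Pplat − PEEP) = 505.0 / (9 − 3) = 505.0/6.0 = 84.167 mL/cmH2O.
τ = R × C = 2.686 × 0.08417 L/cmH2O = 0.2261 s.
Fraction remaining at end-expiration = e^(−Te/τ) = e^(−0.22/0.2261) = 0.3779 → 37.79%.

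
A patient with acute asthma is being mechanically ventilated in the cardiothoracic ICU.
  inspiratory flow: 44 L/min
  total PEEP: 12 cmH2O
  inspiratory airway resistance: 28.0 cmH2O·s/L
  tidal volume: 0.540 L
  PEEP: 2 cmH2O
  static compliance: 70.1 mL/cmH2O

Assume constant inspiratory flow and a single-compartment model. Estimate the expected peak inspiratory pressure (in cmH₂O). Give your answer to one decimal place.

40.2

Flow: 44 L/min ÷ 60 = 0.7333 L/s.
Total PEEP = 12 cmH2O (set 2 + intrinsic 10); this is the baseline alveolar pressure.
Equation of motion (constant flow): PIP = Vt/C + R·V̇ + PEEP.
PIP = 540/70.1 + 28.0×0.7333 + 12 = 7.703 + 20.532 + 12 = 40.235 cmH2O.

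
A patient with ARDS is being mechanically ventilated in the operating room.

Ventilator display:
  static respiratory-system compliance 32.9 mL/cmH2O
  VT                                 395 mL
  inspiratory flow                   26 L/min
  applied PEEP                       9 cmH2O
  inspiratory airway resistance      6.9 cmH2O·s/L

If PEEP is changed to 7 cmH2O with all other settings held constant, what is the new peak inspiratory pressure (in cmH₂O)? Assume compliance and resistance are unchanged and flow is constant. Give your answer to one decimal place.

22.0

Flow: 26 L/min ÷ 60 = 0.4333 L/s.
PIP = Vt/C + R·V̇ + PEEP (constant-flow equation of motion).
Only the baseline term changes: ΔPIP = ΔPEEP = 7 − 9 = -2.0 cmH2O.
Original PIP = 395/32.9 + 6.9×0.4333 + 9 = 23.996 cmH2O; new PIP = 23.996 + (-2.0) = 21.996 cmH2O.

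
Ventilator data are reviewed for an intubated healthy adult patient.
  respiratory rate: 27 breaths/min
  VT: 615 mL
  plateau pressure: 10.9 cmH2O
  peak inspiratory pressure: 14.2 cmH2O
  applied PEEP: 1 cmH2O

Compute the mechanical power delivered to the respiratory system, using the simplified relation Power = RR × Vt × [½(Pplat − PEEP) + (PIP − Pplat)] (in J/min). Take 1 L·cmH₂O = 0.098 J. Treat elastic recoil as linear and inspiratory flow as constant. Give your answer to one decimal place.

13.4

Per-breath work = Vt × [½(Pplat−PEEP) + (PIP−Pplat)] = 0.615 × [0.5×9.9 + 3.3] = 0.615 × 8.25 = 5.074 L·cmH2O.
Power = 27 × 5.074 = 137.0 L·cmH2O/min.
× 0.098 J/(L·cmH2O) → 13.426 J/min.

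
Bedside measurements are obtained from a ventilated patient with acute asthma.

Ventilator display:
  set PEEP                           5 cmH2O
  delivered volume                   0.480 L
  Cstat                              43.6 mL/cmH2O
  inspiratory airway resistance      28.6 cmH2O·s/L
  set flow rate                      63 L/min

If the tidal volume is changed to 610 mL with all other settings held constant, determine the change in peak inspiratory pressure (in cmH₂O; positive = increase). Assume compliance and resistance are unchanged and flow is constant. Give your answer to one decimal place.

PIP = Vt/C + R·V̇ + PEEP (constant-flow equation of motion).
Only the elastic term changes: ΔPIP = ΔVt / C = (610 − 480) / 43.6 = 2.982 cmH2O.

3.0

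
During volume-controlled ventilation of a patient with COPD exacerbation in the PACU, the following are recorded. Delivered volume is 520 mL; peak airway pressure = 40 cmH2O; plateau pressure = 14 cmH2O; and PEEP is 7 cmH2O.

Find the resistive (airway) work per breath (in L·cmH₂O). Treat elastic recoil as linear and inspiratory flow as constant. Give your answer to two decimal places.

With constant inspiratory flow the resistive pressure is constant at PIP − Pplat = 40 − 14 = 26.0 cmH2O, so resistive work = 26.0 × 0.520 = 13.52 L·cmH2O.

13.52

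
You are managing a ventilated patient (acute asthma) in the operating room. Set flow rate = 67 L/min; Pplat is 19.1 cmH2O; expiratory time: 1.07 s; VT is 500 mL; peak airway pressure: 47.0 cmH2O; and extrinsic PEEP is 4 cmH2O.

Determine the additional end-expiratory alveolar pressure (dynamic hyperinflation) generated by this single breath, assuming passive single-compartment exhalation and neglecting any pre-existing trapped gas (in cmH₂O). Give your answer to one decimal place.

Flow: 67 L/min ÷ 60 = 1.1167 L/s.
R = (PIP − Pplat)/V̇ = (47.0 − 19.1) / 1.1167 = 27.9/1.1167 = 24.984 cmH2O·s/L.
C = Vt/(Pplat − PEEP) = 500.0 / (19.1 − 4) = 500.0/15.1 = 33.113 mL/cmH2O.
τ = R × C = 24.984 × 0.03311 L/cmH2O = 0.8272 s.
Fraction remaining = e^(−Te/τ) = e^(−1.07/0.8272) = 0.2743; trapped volume = 500.0 × 0.2743 = 137.15 mL.
Additional alveolar pressure from trapping ≈ V_trapped / C = 137.15 / 33.113 = 4.142 cmH2O.

4.1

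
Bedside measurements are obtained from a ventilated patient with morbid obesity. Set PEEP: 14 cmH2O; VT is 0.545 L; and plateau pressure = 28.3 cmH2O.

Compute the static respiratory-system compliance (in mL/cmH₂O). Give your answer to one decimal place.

38.1

Cstat = Vt / (Pplat − PEEP) = 545 / (28.3 − 14) = 545 / 14.3 = 38.112 mL/cmH2O.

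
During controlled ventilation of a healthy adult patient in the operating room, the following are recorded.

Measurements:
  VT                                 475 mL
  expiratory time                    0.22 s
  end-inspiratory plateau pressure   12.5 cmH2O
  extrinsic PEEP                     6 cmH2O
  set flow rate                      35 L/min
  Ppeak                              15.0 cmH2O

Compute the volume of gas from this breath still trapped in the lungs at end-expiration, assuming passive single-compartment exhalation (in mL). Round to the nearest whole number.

Flow: 35 L/min ÷ 60 = 0.5833 L/s.
R = (PIP − Pplat)/V̇ = (15.0 − 12.5) / 0.5833 = 2.5/0.5833 = 4.286 cmH2O·s/L.
C = Vt/(Pplat − PEEP) = 475.0 / (12.5 − 6) = 475.0/6.5 = 73.077 mL/cmH2O.
τ = R × C = 4.286 × 0.07308 L/cmH2O = 0.3132 s.
Fraction remaining = e^(−Te/τ) = e^(−0.22/0.3132) = 0.4954.
Trapped volume = 475.0 × 0.4954 = 235.32 mL.

235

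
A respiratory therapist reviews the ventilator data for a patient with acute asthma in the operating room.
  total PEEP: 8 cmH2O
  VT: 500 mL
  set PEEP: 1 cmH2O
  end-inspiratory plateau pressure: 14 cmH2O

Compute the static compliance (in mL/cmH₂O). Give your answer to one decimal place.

End-expiratory occlusion gives total PEEP = 8 cmH2O (intrinsic PEEP = 8 − 1 = 7). Use total PEEP for the elastic gradient.
Cstat = Vt / (Pplat − PEEPtotal) = 500 / (14 − 8) = 500 / 6.0 = 83.333 mL/cmH2O.

83.3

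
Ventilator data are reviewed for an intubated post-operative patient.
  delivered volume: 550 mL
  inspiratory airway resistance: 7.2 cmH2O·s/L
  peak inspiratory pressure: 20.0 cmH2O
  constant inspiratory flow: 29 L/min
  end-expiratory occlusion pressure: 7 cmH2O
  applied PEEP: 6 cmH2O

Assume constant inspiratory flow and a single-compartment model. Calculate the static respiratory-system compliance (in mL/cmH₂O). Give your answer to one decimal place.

57.8

Flow: 29 L/min ÷ 60 = 0.4833 L/s.
Total PEEP = 7 cmH2O (set 6 + intrinsic 1); this is the baseline alveolar pressure.
Equation of motion (constant flow): PIP = Vt/C + R·V̇ + PEEP.
Vt/C = PIP − R·V̇ − PEEP = 20.0 − 7.2×0.4833 − 7 = 20.0 − 3.48 − 7 = 9.52 cmH2O.
C = Vt / 9.52 = 550 / 9.52 = 57.773 mL/cmH2O.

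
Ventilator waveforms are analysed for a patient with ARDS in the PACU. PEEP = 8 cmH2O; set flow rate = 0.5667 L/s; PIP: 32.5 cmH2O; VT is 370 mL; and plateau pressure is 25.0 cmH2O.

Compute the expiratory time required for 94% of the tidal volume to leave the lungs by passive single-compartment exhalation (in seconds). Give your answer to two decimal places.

0.81

R = (PIP − Pplat)/V̇ = (32.5 − 25.0) / 0.5667 = 7.5/0.5667 = 13.235 cmH2O·s/L.
C = Vt/(Pplat − PEEP) = 370.0 / (25.0 − 8) = 370.0/17.0 = 21.765 mL/cmH2O.
τ = R × C = 13.235 × 0.02177 L/cmH2O = 0.2881 s.
t = −τ·ln(1 − 0.94) = −0.2881·ln(0.06) = 0.8105 s.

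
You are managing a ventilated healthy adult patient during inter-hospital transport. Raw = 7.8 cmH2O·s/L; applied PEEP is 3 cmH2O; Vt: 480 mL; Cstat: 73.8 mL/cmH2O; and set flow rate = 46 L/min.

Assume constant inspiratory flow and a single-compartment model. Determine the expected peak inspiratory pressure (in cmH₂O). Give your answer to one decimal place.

15.5

Flow: 46 L/min ÷ 60 = 0.7667 L/s.
Equation of motion (constant flow): PIP = Vt/C + R·V̇ + PEEP.
PIP = 480/73.8 + 7.8×0.7667 + 3 = 6.504 + 5.98 + 3 = 15.484 cmH2O.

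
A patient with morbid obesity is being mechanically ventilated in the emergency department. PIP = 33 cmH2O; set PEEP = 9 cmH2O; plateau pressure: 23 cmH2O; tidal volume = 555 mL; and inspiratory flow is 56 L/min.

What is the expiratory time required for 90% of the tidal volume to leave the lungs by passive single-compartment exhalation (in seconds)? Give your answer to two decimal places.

Flow: 56 L/min ÷ 60 = 0.9333 L/s.
R = (PIP − Pplat)/V̇ = (33 − 23) / 0.9333 = 10.0/0.9333 = 10.715 cmH2O·s/L.
C = Vt/(Pplat − PEEP) = 555.0 / (23 − 9) = 555.0/14.0 = 39.643 mL/cmH2O.
τ = R × C = 10.715 × 0.03964 L/cmH2O = 0.4247 s.
t = −τ·ln(1 − 0.90) = −0.4247·ln(0.1) = 0.9779 s.

0.98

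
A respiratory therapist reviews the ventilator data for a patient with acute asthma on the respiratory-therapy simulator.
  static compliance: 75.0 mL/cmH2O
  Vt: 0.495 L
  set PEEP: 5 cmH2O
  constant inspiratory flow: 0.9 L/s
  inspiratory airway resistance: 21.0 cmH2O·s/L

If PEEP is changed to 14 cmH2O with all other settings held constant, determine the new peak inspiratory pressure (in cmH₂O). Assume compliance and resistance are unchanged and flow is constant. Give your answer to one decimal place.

PIP = Vt/C + R·V̇ + PEEP (constant-flow equation of motion).
Only the baseline term changes: ΔPIP = ΔPEEP = 14 − 5 = 9.0 cmH2O.
Original PIP = 495/75.0 + 21.0×0.9 + 5 = 30.5 cmH2O; new PIP = 30.5 + (9.0) = 39.5 cmH2O.

39.5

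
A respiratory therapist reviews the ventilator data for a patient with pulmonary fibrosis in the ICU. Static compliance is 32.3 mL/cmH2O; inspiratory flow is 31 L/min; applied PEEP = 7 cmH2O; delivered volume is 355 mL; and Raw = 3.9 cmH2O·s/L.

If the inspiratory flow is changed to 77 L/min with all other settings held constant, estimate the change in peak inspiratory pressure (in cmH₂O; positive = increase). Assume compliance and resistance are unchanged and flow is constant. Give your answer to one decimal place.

Flow: 31 L/min ÷ 60 = 0.5167 L/s.
New flow: 77 L/min ÷ 60 = 1.2833 L/s.
PIP = Vt/C + R·V̇ + PEEP (constant-flow equation of motion).
Only the resistive term changes: ΔPIP = R × ΔV̇ = 3.9 × (1.2833 − 0.5167) = 3.9 × 0.7666 = 2.99 cmH2O.

3.0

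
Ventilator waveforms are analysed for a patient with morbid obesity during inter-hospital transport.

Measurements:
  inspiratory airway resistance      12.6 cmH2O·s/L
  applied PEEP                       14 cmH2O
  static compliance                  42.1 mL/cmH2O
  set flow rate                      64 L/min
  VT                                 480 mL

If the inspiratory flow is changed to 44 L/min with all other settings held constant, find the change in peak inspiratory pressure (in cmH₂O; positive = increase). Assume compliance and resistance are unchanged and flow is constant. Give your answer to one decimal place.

-4.2

Flow: 64 L/min ÷ 60 = 1.0667 L/s.
New flow: 44 L/min ÷ 60 = 0.7333 L/s.
PIP = Vt/C + R·V̇ + PEEP (constant-flow equation of motion).
Only the resistive term changes: ΔPIP = R × ΔV̇ = 12.6 × (0.7333 − 1.0667) = 12.6 × -0.3334 = -4.201 cmH2O.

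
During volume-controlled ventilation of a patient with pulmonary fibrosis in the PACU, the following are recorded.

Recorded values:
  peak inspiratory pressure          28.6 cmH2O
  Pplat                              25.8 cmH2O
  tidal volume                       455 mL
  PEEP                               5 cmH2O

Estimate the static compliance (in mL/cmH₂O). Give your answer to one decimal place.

Cstat = Vt / (Pplat − PEEP) = 455 / (25.8 − 5) = 455 / 20.8 = 21.875 mL/cmH2O.

21.9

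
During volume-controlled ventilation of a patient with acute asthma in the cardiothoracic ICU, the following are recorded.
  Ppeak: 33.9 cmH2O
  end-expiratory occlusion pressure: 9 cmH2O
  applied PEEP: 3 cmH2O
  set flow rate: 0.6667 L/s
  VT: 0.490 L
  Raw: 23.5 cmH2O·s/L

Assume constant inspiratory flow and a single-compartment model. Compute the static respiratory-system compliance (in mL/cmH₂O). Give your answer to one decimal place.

Total PEEP = 9 cmH2O (set 3 + intrinsic 6); this is the baseline alveolar pressure.
Equation of motion (constant flow): PIP = Vt/C + R·V̇ + PEEP.
Vt/C = PIP − R·V̇ − PEEP = 33.9 − 23.5×0.6667 − 9 = 33.9 − 15.667 − 9 = 9.233 cmH2O.
C = Vt / 9.233 = 490 / 9.233 = 53.071 mL/cmH2O.

53.1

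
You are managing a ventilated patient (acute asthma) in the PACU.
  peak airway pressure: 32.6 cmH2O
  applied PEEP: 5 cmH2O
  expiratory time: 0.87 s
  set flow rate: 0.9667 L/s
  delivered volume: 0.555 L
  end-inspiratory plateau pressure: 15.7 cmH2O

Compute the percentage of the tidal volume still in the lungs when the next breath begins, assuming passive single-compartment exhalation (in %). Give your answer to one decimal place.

R = (PIP − Pplat)/V̇ = (32.6 − 15.7) / 0.9667 = 16.9/0.9667 = 17.482 cmH2O·s/L.
C = Vt/(Pplat − PEEP) = 555.0 / (15.7 − 5) = 555.0/10.7 = 51.869 mL/cmH2O.
τ = R × C = 17.482 × 0.05187 L/cmH2O = 0.9068 s.
Fraction remaining at end-expiration = e^(−Te/τ) = e^(−0.87/0.9068) = 0.3831 → 38.31%.

38.3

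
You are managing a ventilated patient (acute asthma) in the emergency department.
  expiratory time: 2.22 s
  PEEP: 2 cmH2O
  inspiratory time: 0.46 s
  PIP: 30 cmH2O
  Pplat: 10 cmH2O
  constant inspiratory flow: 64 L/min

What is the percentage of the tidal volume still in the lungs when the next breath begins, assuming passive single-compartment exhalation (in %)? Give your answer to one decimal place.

Flow: 64 L/min ÷ 60 = 1.0667 L/s.
Vt = flow × Ti = 1.0667 L/s × 0.46 s × 1000 mL/L = 490.68 mL.
R = (PIP − Pplat)/V̇ = (30 − 10) / 1.0667 = 20.0/1.0667 = 18.749 cmH2O·s/L.
C = Vt/(Pplat − PEEP) = 490.68 / (10 − 2) = 490.68/8.0 = 61.335 mL/cmH2O.
τ = R × C = 18.749 × 0.06134 L/cmH2O = 1.15 s.
Fraction remaining at end-expiration = e^(−Te/τ) = e^(−2.22/1.15) = 0.1451 → 14.51%.

14.5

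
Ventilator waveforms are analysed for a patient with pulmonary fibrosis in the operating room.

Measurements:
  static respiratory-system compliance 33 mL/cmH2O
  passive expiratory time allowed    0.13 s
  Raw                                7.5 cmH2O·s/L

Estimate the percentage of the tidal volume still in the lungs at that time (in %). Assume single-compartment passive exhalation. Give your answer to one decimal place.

τ = R × C = 7.5 × 33 mL/cmH2O = 7.5 × 0.033 L/cmH2O = 0.2475 s.
Passive exhalation: V(t)/V₀ = e^(−t/τ) = e^(−0.13/0.2475) = 0.5914.
Fraction remaining = 0.5914 → 59.14%.

59.1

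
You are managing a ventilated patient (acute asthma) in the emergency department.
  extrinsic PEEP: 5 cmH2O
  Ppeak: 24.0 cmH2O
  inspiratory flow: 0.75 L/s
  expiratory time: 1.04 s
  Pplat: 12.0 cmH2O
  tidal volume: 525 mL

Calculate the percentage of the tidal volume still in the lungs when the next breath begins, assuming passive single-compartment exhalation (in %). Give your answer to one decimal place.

R = (PIP − Pplat)/V̇ = (24.0 − 12.0) / 0.75 = 12.0/0.75 = 16.0 cmH2O·s/L.
C = Vt/(Pplat − PEEP) = 525.0 / (12.0 − 5) = 525.0/7.0 = 75.0 mL/cmH2O.
τ = R × C = 16.0 × 0.075 L/cmH2O = 1.2 s.
Fraction remaining at end-expiration = e^(−Te/τ) = e^(−1.04/1.2) = 0.4204 → 42.04%.

42.0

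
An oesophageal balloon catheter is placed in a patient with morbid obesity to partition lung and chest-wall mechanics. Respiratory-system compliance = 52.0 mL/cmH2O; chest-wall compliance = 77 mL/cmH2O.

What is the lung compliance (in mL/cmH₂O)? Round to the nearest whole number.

1/CL = 1/Crs − 1/Ccw.
1/CL = 1/52.0 − 1/77 = 0.006244.
CL = 160.15 mL/cmH2O.

160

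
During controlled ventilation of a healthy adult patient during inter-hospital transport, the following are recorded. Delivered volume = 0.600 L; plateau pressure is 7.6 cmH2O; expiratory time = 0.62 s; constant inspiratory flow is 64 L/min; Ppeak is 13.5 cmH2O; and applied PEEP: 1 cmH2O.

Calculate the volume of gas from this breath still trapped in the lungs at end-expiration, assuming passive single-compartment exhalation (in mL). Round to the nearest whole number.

Flow: 64 L/min ÷ 60 = 1.0667 L/s.
R = (PIP − Pplat)/V̇ = (13.5 − 7.6) / 1.0667 = 5.9/1.0667 = 5.531 cmH2O·s/L.
C = Vt/(Pplat − PEEP) = 600.0 / (7.6 − 1) = 600.0/6.6 = 90.909 mL/cmH2O.
τ = R × C = 5.531 × 0.09091 L/cmH2O = 0.5028 s.
Fraction remaining = e^(−Te/τ) = e^(−0.62/0.5028) = 0.2914.
Trapped volume = 600.0 × 0.2914 = 174.84 mL.

175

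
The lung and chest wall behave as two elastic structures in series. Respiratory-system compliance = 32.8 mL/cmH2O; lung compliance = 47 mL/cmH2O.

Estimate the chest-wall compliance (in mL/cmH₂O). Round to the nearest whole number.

109

1/Ccw = 1/Crs − 1/CL.
1/Ccw = 1/32.8 − 1/47 = 0.009211.
Ccw = 108.57 mL/cmH2O.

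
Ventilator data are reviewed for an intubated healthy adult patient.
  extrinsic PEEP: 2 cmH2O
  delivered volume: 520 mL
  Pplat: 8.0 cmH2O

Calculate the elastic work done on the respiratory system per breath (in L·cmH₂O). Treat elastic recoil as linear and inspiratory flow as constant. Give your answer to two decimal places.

1.56

Elastic work ≈ ½ × (Pplat − PEEP) × Vt = 0.5 × (8.0 − 2) × 0.520 L = 0.5 × 6.0 × 0.520 = 1.56 L·cmH2O.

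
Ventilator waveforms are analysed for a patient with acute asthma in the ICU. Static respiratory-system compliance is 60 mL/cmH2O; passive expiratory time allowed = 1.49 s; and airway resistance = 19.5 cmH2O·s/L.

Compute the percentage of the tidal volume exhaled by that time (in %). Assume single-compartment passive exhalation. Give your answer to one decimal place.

τ = R × C = 19.5 × 60 mL/cmH2O = 19.5 × 0.060 L/cmH2O = 1.17 s.
Passive exhalation: V(t)/V₀ = e^(−t/τ) = e^(−1.49/1.17) = 0.2798.
Fraction exhaled = 1 − 0.2798 = 0.7202 → 72.02%.

72.0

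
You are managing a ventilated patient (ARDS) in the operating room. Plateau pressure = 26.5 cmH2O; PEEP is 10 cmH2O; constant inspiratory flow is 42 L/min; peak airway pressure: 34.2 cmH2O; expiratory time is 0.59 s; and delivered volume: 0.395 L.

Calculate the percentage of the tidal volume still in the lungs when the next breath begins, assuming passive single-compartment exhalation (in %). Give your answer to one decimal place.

10.6

Flow: 42 L/min ÷ 60 = 0.7 L/s.
R = (PIP − Pplat)/V̇ = (34.2 − 26.5) / 0.7 = 7.7/0.7 = 11.0 cmH2O·s/L.
C = Vt/(Pplat − PEEP) = 395.0 / (26.5 − 10) = 395.0/16.5 = 23.939 mL/cmH2O.
τ = R × C = 11.0 × 0.02394 L/cmH2O = 0.2633 s.
Fraction remaining at end-expiration = e^(−Te/τ) = e^(−0.59/0.2633) = 0.1064 → 10.64%.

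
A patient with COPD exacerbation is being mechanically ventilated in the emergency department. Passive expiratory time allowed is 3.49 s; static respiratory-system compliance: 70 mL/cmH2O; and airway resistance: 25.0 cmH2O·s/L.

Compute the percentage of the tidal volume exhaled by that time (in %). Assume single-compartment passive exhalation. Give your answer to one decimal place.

τ = R × C = 25.0 × 70 mL/cmH2O = 25.0 × 0.070 L/cmH2O = 1.75 s.
Passive exhalation: V(t)/V₀ = e^(−t/τ) = e^(−3.49/1.75) = 0.1361.
Fraction exhaled = 1 − 0.1361 = 0.8639 → 86.39%.

86.4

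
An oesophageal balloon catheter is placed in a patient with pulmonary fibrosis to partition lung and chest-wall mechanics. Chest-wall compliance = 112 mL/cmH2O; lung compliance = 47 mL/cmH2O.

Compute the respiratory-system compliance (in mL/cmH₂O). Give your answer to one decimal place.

33.1

Lung and chest wall are elastances in series: 1/Crs = 1/CL + 1/Ccw.
1/Crs = 1/47 + 1/112 = 0.03021.
Crs = 33.102 mL/cmH2O.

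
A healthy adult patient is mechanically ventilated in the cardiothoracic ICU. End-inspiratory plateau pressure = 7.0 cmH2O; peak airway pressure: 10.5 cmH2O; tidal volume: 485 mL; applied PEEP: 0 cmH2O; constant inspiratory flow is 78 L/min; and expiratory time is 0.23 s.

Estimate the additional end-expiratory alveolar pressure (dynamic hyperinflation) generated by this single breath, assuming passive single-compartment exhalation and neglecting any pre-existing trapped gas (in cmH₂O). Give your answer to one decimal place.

Flow: 78 L/min ÷ 60 = 1.3 L/s.
R = (PIP − Pplat)/V̇ = (10.5 − 7.0) / 1.3 = 3.5/1.3 = 2.692 cmH2O·s/L.
C = Vt/(Pplat − PEEP) = 485.0 / (7.0 − 0) = 485.0/7.0 = 69.286 mL/cmH2O.
τ = R × C = 2.692 × 0.06929 L/cmH2O = 0.1865 s.
Fraction remaining = e^(−Te/τ) = e^(−0.23/0.1865) = 0.2913; trapped volume = 485.0 × 0.2913 = 141.28 mL.
Additional alveolar pressure from trapping ≈ V_trapped / C = 141.28 / 69.286 = 2.039 cmH2O.

2.0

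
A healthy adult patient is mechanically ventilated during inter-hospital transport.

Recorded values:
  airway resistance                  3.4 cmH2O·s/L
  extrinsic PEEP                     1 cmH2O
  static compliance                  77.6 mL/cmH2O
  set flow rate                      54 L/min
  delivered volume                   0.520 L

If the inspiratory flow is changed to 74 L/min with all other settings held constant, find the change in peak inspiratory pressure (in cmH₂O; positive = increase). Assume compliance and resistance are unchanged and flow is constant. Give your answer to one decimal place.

Flow: 54 L/min ÷ 60 = 0.9 L/s.
New flow: 74 L/min ÷ 60 = 1.2333 L/s.
PIP = Vt/C + R·V̇ + PEEP (constant-flow equation of motion).
Only the resistive term changes: ΔPIP = R × ΔV̇ = 3.4 × (1.2333 − 0.9) = 3.4 × 0.3333 = 1.133 cmH2O.

1.1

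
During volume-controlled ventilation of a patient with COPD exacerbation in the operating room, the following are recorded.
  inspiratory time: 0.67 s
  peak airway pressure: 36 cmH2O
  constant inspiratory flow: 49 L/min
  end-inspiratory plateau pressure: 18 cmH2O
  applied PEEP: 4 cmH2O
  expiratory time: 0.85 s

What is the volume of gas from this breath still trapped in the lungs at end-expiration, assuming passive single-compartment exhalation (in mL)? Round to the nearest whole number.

204

Flow: 49 L/min ÷ 60 = 0.8167 L/s.
Vt = flow × Ti = 0.8167 L/s × 0.67 s × 1000 mL/L = 547.19 mL.
R = (PIP − Pplat)/V̇ = (36 − 18) / 0.8167 = 18.0/0.8167 = 22.04 cmH2O·s/L.
C = Vt/(Pplat − PEEP) = 547.19 / (18 − 4) = 547.19/14.0 = 39.085 mL/cmH2O.
τ = R × C = 22.04 × 0.03909 L/cmH2O = 0.8615 s.
Fraction remaining = e^(−Te/τ) = e^(−0.85/0.8615) = 0.3728.
Trapped volume = 547.19 × 0.3728 = 203.99 mL.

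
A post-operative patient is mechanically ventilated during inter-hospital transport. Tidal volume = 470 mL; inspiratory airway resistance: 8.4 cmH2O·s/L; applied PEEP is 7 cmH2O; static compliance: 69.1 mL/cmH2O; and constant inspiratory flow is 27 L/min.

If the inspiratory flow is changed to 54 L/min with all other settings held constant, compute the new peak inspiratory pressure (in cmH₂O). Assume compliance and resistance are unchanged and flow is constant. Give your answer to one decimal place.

21.4

Flow: 27 L/min ÷ 60 = 0.45 L/s.
New flow: 54 L/min ÷ 60 = 0.9 L/s.
PIP = Vt/C + R·V̇ + PEEP (constant-flow equation of motion).
Only the resistive term changes: ΔPIP = R × ΔV̇ = 8.4 × (0.9 − 0.45) = 8.4 × 0.45 = 3.78 cmH2O.
Original PIP = 470/69.1 + 8.4×0.45 + 7 = 17.582 cmH2O; new PIP = 17.582 + (3.78) = 21.362 cmH2O.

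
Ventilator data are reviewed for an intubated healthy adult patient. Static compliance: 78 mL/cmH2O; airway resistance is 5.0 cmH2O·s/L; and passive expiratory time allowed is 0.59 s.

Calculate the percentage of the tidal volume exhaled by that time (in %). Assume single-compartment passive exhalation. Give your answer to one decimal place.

78.0

τ = R × C = 5.0 × 78 mL/cmH2O = 5.0 × 0.078 L/cmH2O = 0.39 s.
Passive exhalation: V(t)/V₀ = e^(−t/τ) = e^(−0.59/0.39) = 0.2203.
Fraction exhaled = 1 − 0.2203 = 0.7797 → 77.97%.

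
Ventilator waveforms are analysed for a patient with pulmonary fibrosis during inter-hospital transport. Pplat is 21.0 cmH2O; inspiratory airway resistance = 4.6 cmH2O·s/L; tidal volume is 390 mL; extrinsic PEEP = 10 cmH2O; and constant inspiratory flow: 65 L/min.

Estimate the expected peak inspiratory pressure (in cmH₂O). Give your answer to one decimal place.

26.0

Flow: 65 L/min ÷ 60 = 1.0833 L/s.
PIP = Pplat + Raw × flow = 21.0 + 4.6 × 1.0833 = 21.0 + 4.983 = 25.983 cmH2O.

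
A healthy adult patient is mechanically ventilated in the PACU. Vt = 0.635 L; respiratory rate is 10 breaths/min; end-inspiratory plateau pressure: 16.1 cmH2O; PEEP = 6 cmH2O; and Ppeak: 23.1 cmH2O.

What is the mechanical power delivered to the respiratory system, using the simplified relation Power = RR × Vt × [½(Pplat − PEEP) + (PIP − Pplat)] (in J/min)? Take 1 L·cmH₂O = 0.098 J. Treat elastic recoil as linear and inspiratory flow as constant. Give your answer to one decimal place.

Per-breath work = Vt × [½(Pplat−PEEP) + (PIP−Pplat)] = 0.635 × [0.5×10.1 + 7.0] = 0.635 × 12.05 = 7.652 L·cmH2O.
Power = 10 × 7.652 = 76.52 L·cmH2O/min.
× 0.098 J/(L·cmH2O) → 7.499 J/min.

7.5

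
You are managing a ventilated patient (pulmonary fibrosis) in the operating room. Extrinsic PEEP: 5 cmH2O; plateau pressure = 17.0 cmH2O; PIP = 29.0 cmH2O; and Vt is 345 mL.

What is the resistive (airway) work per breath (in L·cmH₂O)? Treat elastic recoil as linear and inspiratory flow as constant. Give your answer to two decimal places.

4.14

With constant inspiratory flow the resistive pressure is constant at PIP − Pplat = 29.0 − 17.0 = 12.0 cmH2O, so resistive work = 12.0 × 0.345 = 4.14 L·cmH2O.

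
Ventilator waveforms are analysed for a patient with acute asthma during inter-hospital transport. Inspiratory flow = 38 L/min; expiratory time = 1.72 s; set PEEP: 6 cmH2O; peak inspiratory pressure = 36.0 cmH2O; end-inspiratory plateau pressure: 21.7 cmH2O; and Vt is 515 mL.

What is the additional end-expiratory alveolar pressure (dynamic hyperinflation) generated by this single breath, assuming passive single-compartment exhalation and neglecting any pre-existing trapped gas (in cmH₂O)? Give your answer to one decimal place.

Flow: 38 L/min ÷ 60 = 0.6333 L/s.
R = (PIP − Pplat)/V̇ = (36.0 − 21.7) / 0.6333 = 14.3/0.6333 = 22.58 cmH2O·s/L.
C = Vt/(Pplat − PEEP) = 515.0 / (21.7 − 6) = 515.0/15.7 = 32.803 mL/cmH2O.
τ = R × C = 22.58 × 0.0328 L/cmH2O = 0.7406 s.
Fraction remaining = e^(−Te/τ) = e^(−1.72/0.7406) = 0.09803; trapped volume = 515.0 × 0.09803 = 50.485 mL.
Additional alveolar pressure from trapping ≈ V_trapped / C = 50.485 / 32.803 = 1.539 cmH2O.

1.5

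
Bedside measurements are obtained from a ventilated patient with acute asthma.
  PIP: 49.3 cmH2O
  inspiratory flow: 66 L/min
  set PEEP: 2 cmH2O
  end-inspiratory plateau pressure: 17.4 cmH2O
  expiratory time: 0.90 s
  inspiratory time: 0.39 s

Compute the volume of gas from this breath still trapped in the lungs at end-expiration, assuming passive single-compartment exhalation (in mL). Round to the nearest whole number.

141

Flow: 66 L/min ÷ 60 = 1.1 L/s.
Vt = flow × Ti = 1.1 L/s × 0.39 s × 1000 mL/L = 429.0 mL.
R = (PIP − Pplat)/V̇ = (49.3 − 17.4) / 1.1 = 31.9/1.1 = 29.0 cmH2O·s/L.
C = Vt/(Pplat − PEEP) = 429.0 / (17.4 − 2) = 429.0/15.4 = 27.857 mL/cmH2O.
τ = R × C = 29.0 × 0.02786 L/cmH2O = 0.8079 s.
Fraction remaining = e^(−Te/τ) = e^(−0.90/0.8079) = 0.3282.
Trapped volume = 429.0 × 0.3282 = 140.8 mL.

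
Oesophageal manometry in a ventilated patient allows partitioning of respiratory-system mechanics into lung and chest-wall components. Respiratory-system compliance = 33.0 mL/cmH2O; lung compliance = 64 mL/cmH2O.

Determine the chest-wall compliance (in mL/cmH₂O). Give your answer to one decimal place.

1/Ccw = 1/Crs − 1/CL.
1/Ccw = 1/33.0 − 1/64 = 0.01468.
Ccw = 68.12 mL/cmH2O.

68.1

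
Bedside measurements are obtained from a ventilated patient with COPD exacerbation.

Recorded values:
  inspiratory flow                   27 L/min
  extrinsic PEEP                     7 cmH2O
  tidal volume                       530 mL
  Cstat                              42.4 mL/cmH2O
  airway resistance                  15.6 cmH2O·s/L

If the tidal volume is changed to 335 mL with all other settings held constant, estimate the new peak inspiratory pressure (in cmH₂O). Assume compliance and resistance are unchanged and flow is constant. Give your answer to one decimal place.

Flow: 27 L/min ÷ 60 = 0.45 L/s.
PIP = Vt/C + R·V̇ + PEEP (constant-flow equation of motion).
Only the elastic term changes: ΔPIP = ΔVt / C = (335 − 530) / 42.4 = -4.599 cmH2O.
Original PIP = 530/42.4 + 15.6×0.45 + 7 = 26.52 cmH2O; new PIP = 26.52 + (-4.599) = 21.921 cmH2O.

21.9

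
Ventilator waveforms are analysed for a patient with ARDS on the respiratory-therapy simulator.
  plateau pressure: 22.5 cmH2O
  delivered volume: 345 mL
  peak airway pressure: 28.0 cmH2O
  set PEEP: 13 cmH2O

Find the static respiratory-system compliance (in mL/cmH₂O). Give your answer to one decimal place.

36.3

Cstat = Vt / (Pplat − PEEP) = 345 / (22.5 − 13) = 345 / 9.5 = 36.316 mL/cmH2O.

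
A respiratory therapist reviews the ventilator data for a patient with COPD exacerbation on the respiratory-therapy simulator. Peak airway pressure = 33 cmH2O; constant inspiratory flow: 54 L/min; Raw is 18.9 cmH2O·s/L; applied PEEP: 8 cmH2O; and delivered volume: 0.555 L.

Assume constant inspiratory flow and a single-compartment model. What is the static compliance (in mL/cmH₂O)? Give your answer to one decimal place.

69.5

Flow: 54 L/min ÷ 60 = 0.9 L/s.
Equation of motion (constant flow): PIP = Vt/C + R·V̇ + PEEP.
Vt/C = PIP − R·V̇ − PEEP = 33 − 18.9×0.9 − 8 = 33 − 17.01 − 8 = 7.99 cmH2O.
C = Vt / 7.99 = 555 / 7.99 = 69.462 mL/cmH2O.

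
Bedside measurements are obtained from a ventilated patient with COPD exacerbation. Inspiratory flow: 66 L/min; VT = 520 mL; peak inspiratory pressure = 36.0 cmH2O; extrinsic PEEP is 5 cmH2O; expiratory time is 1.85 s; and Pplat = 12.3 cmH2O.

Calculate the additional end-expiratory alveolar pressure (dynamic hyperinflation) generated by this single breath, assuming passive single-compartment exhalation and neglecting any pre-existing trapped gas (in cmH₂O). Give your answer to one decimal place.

2.2

Flow: 66 L/min ÷ 60 = 1.1 L/s.
R = (PIP − Pplat)/V̇ = (36.0 − 12.3) / 1.1 = 23.7/1.1 = 21.545 cmH2O·s/L.
C = Vt/(Pplat − PEEP) = 520.0 / (12.3 − 5) = 520.0/7.3 = 71.233 mL/cmH2O.
τ = R × C = 21.545 × 0.07123 L/cmH2O = 1.535 s.
Fraction remaining = e^(−Te/τ) = e^(−1.85/1.535) = 0.2996; trapped volume = 520.0 × 0.2996 = 155.79 mL.
Additional alveolar pressure from trapping ≈ V_trapped / C = 155.79 / 71.233 = 2.187 cmH2O.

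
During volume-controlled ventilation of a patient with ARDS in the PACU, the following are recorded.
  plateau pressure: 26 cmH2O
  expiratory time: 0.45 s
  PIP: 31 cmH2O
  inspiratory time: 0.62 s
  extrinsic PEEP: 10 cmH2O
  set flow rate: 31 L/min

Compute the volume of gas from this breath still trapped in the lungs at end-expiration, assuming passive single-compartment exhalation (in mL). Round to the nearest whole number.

Flow: 31 L/min ÷ 60 = 0.5167 L/s.
Vt = flow × Ti = 0.5167 L/s × 0.62 s × 1000 mL/L = 320.35 mL.
R = (PIP − Pplat)/V̇ = (31 − 26) / 0.5167 = 5.0/0.5167 = 9.677 cmH2O·s/L.
C = Vt/(Pplat − PEEP) = 320.35 / (26 − 10) = 320.35/16.0 = 20.022 mL/cmH2O.
τ = R × C = 9.677 × 0.02002 L/cmH2O = 0.1937 s.
Fraction remaining = e^(−Te/τ) = e^(−0.45/0.1937) = 0.09796.
Trapped volume = 320.35 × 0.09796 = 31.381 mL.

31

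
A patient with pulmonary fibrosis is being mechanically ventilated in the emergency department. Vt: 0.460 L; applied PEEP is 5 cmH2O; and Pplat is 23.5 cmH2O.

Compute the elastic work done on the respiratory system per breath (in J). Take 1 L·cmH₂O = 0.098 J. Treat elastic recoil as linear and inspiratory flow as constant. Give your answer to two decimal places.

0.42

Elastic work ≈ ½ × (Pplat − PEEP) × Vt = 0.5 × (23.5 − 5) × 0.460 L = 0.5 × 18.5 × 0.460 = 4.255 L·cmH2O.
× 0.098 J/(L·cmH2O) → 0.417 J.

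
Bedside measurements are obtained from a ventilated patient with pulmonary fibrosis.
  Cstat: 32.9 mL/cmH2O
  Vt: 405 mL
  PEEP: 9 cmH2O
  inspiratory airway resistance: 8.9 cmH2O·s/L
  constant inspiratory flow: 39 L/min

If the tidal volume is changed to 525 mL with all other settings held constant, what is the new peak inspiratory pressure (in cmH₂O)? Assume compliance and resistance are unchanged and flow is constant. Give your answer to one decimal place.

Flow: 39 L/min ÷ 60 = 0.65 L/s.
PIP = Vt/C + R·V̇ + PEEP (constant-flow equation of motion).
Only the elastic term changes: ΔPIP = ΔVt / C = (525 − 405) / 32.9 = 3.647 cmH2O.
Original PIP = 405/32.9 + 8.9×0.65 + 9 = 27.095 cmH2O; new PIP = 27.095 + (3.647) = 30.742 cmH2O.

30.7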